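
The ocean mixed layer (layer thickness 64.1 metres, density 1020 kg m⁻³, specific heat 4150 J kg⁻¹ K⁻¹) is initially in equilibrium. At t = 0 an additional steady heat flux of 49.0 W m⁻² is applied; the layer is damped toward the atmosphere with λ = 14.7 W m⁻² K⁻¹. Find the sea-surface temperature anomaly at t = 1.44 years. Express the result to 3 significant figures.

Areal heat capacity C = ρ c_p D = 1020 × 4150 × 64.1 = 2.71×10^8 J/(m²·K).
τ = C / λ = 2.71×10^8 / 14.7 = 1.85×10^7 s.
Equilibrium anomaly ΔT_eq = F / λ = 49.0 / 14.7 = 3.33 K.
t = 1.44 years = 4.54×10^7 s, so t/τ = 2.46.
ΔT(t) = ΔT_eq (1 − e^(−t/τ)) = 3.33 × (1 − e^−2.46) = 3.05 K.

3.05 K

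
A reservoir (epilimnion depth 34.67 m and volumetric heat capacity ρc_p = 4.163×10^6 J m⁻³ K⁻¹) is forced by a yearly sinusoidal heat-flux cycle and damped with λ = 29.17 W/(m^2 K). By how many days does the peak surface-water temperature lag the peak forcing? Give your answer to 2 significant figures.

45 days

Areal heat capacity C = ρc_p × D = 4.163×10^6 × 34.67 = 1.44×10^8 J/(m²·K).
ω = 2π / 3.15×10^7 s = 1.99×10^-7 s⁻¹.
Phase lag φ = arctan(Cω/λ) = arctan(28.8/29.17) = 0.778 rad.
Time lag = φ / ω = 0.778 / 1.99×10^-7 = 3.91×10^6 s = 45.2 days.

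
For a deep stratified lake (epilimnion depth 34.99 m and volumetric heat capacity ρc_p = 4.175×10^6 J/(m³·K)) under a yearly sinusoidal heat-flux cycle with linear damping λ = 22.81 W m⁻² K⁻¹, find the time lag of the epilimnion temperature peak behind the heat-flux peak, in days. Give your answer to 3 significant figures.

52.6 days

Areal heat capacity C = ρc_p × D = 4.175×10^6 × 34.99 = 1.46×10^8 J/(m^2 K).
ω = 2π / 3.15×10^7 s = 1.99×10^-7 s⁻¹.
Phase lag φ = arctan(Cω/λ) = arctan(29.1/22.81) = 0.906 rad.
Time lag = φ / ω = 0.906 / 1.99×10^-7 = 4.55×10^6 s = 52.6 days.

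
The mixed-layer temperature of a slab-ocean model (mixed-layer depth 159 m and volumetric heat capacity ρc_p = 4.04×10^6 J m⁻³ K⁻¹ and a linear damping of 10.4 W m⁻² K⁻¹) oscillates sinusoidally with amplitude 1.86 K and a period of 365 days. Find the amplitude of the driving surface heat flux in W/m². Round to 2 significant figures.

240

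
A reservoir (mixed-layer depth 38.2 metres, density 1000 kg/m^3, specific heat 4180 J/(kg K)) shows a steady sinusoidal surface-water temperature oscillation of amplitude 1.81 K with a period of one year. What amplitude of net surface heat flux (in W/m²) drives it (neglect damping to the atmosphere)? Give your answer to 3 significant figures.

57.6

Areal heat capacity C = ρ c_p D = 1000 × 4180 × 38.2 = 1.60×10^8 J/(m²·K).
ω = 2π / 3.15×10^7 s = 1.99×10^-7 s⁻¹.
Cω = 1.60×10^8 × 1.99×10^-7 = 31.8 W/(m²·K).
F₀ = A × Cω = 1.81 × 31.8 = 57.6 W/m².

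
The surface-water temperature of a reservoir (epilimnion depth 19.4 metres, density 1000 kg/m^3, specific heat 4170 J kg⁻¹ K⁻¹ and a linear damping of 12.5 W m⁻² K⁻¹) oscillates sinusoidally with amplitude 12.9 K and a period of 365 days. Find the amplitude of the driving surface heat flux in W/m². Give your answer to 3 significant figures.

263

Areal heat capacity C = ρ c_p D = 1000 × 4170 × 19.4 = 8.09×10^7 J/(m²·K).
ω = 2π / 3.15×10^7 s = 1.99×10^-7 s⁻¹.
√((Cω)² + λ²) = √((16.1)² + 12.5²) = 20.4 W/(m²·K).
F₀ = A × √((Cω)²+λ²) = 12.9 × 20.4 = 263 W/m².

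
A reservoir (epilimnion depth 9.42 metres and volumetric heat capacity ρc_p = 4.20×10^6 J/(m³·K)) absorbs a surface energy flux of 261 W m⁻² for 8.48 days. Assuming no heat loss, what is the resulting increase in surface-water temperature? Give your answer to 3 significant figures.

Areal heat capacity C = ρc_p × D = 4.20×10^6 × 9.42 = 3.96×10^7 J/(m^2 K).
Net heat input Q = F Δt = 261 × (8.48 days × 86400 s/day) = 1.91×10^8 J/m².
ΔT = Q / C = 1.91×10^8 / 3.96×10^7 = 4.83 K.

4.83 K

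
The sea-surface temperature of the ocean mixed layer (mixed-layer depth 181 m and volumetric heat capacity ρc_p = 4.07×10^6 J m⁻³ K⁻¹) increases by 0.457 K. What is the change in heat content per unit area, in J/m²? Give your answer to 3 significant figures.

Areal heat capacity C = ρc_p × D = 4.07×10^6 × 181 = 7.37×10^8 J/(m²·K).
ΔQ = C ΔT = 7.37×10^8 × 0.457 = 3.37×10^8 J/m².

3.37×10^8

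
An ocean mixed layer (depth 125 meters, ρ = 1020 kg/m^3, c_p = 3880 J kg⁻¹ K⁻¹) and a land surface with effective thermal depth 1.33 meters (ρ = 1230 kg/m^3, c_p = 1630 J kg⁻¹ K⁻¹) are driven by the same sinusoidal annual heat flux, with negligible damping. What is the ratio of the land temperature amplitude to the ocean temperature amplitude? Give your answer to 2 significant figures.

190

C_ocean = 1020 × 3880 × 125 = 4.95×10^8 J/(m²·K).
C_land = 1230 × 1630 × 1.33 = 2.67×10^6 J/(m²·K).
Undamped amplitude ∝ 1/C, so A_land/A_ocean = C_ocean/C_land = 186.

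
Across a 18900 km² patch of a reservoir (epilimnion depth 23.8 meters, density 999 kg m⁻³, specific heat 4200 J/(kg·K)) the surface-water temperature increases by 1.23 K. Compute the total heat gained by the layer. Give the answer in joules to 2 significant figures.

Areal heat capacity C = ρ c_p D = 999 × 4200 × 23.8 = 9.99×10^7 J/(m²·K).
Heat per unit area: q = C ΔT = 9.99×10^7 × 1.23 = 1.23×10^8 J/m².
Total heat: Q = q × A = 1.23×10^8 × (18900 × 10⁶ m²) = 2.32×10^18 J.

2.3×10^18 J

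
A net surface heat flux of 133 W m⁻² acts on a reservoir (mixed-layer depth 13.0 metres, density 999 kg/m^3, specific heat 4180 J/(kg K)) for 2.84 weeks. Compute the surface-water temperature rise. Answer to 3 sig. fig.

4.21 K

Areal heat capacity C = ρ c_p D = 999 × 4180 × 13.0 = 5.43×10^7 J/(m^2 K).
Net heat input Q = F Δt = 133 × (2.84 weeks × 6.048×10^5 s/week) = 2.28×10^8 J/m².
ΔT = Q / C = 2.28×10^8 / 5.43×10^7 = 4.21 K.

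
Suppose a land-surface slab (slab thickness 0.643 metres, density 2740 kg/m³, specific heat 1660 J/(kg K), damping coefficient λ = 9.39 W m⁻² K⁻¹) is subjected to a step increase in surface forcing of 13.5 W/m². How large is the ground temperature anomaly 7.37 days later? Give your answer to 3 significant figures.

1.25 K

Areal heat capacity C = ρ c_p D = 2740 × 1660 × 0.643 = 2.92×10^6 J m⁻² K⁻¹.
τ = C / λ = 2.92×10^6 / 9.39 = 3.11×10^5 s.
Equilibrium anomaly ΔT_eq = F / λ = 13.5 / 9.39 = 1.44 K.
t = 7.37 days = 6.37×10^5 s, so t/τ = 2.04.
ΔT(t) = ΔT_eq (1 − e^(−t/τ)) = 1.44 × (1 − e^−2.04) = 1.25 K.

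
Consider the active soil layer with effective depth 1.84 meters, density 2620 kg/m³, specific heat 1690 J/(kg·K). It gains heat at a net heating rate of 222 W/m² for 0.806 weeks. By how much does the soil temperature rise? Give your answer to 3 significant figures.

13.3 K

Areal heat capacity C = ρ c_p D = 2620 × 1690 × 1.84 = 8.15×10^6 J/(m²·K).
Net heat input Q = F Δt = 222 × (0.806 weeks × 6.048×10^5 s/week) = 1.08×10^8 J/m².
ΔT = Q / C = 1.08×10^8 / 8.15×10^6 = 13.3 K.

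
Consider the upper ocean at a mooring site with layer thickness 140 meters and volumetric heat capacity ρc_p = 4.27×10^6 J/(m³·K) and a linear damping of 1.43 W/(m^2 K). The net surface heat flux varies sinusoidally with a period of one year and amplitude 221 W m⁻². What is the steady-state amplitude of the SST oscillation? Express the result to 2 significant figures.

1.9 K

Areal heat capacity C = ρc_p × D = 4.27×10^6 × 140 = 5.98×10^8 J m⁻² K⁻¹.
Angular frequency ω = 2π / T = 2π / 3.15×10^7 s = 1.99×10^-7 s⁻¹.
√((Cω)² + λ²) = √((119)² + 1.43²) = 119 W/(m²·K).
Amplitude A = F₀ / √((Cω)²+λ²) = 221 / 119 = 1.86 K.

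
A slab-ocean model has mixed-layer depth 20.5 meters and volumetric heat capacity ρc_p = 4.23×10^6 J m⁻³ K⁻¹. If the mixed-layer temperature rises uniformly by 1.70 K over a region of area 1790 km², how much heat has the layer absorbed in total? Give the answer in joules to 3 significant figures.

2.64×10^17 J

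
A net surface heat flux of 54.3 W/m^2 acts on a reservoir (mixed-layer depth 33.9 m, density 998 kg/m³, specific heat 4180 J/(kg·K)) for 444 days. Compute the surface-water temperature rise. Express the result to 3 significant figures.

14.7 K

Areal heat capacity C = ρ c_p D = 998 × 4180 × 33.9 = 1.41×10^8 J m⁻² K⁻¹.
Net heat input Q = F Δt = 54.3 × (444 days × 86400 s/day) = 2.08×10^9 J/m².
ΔT = Q / C = 2.08×10^9 / 1.41×10^8 = 14.7 K.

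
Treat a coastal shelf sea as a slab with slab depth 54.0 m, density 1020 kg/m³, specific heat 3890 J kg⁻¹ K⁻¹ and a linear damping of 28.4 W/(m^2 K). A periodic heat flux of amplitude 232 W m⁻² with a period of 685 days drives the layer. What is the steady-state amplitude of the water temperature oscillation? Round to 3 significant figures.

6.38 K

Areal heat capacity C = ρ c_p D = 1020 × 3890 × 54.0 = 2.14×10^8 J m⁻² K⁻¹.
Angular frequency ω = 2π / T = 2π / 5.92×10^7 s = 1.06×10^-7 s⁻¹.
√((Cω)² + λ²) = √((22.7)² + 28.4²) = 36.4 W/(m²·K).
Amplitude A = F₀ / √((Cω)²+λ²) = 232 / 36.4 = 6.38 K.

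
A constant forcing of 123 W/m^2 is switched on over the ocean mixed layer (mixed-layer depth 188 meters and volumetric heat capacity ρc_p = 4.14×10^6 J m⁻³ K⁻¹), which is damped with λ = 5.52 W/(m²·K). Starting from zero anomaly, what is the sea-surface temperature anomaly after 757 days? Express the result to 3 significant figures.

8.27 K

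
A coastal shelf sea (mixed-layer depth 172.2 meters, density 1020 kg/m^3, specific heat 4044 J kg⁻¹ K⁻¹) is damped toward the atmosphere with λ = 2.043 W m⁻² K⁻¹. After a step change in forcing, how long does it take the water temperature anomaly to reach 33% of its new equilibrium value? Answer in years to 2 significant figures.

4.4 years

Areal heat capacity C = ρ c_p D = 1020 × 4044 × 172.2 = 7.10×10^8 J m⁻² K⁻¹.
τ = C / λ = 7.10×10^8 / 2.043 = 3.48×10^8 s.
Fraction reached: 1 − e^(−t/τ) = 0.33 ⇒ t = −τ ln(1 − 0.33) = τ × 0.400.
t = 1.39×10^8 s = 4.41 years.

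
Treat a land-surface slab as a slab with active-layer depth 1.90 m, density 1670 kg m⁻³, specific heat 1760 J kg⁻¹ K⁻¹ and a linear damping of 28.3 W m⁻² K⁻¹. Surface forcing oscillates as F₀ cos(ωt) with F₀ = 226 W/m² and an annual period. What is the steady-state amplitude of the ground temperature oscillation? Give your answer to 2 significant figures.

Areal heat capacity C = ρ c_p D = 1670 × 1760 × 1.90 = 5.58×10^6 J/(m²·K).
Angular frequency ω = 2π / T = 2π / 3.15×10^7 s = 1.99×10^-7 s⁻¹.
√((Cω)² + λ²) = √((1.11)² + 28.3²) = 28.3 W/(m²·K).
Amplitude A = F₀ / √((Cω)²+λ²) = 226 / 28.3 = 7.98 K.

8.0 K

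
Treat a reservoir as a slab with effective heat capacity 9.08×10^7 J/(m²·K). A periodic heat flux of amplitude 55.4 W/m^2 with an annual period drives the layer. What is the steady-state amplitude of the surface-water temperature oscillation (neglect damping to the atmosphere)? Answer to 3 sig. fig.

3.06 K

Areal heat capacity C = 9.08×10^7 J/(m²·K) (given).
Angular frequency ω = 2π / T = 2π / 3.15×10^7 s = 1.99×10^-7 s⁻¹.
Cω = 9.08×10^7 × 1.99×10^-7 = 18.1 W/(m²·K).
Amplitude A = F₀ / (Cω) = 55.4 / 18.1 = 3.06 K.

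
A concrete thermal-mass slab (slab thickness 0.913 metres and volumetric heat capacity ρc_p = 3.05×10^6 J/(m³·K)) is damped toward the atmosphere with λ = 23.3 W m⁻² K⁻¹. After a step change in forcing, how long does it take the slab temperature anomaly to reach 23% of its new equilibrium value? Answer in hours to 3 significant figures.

8.68 hours

Areal heat capacity C = ρc_p × D = 3.05×10^6 × 0.913 = 2.78×10^6 J/(m²·K).
τ = C / λ = 2.78×10^6 / 23.3 = 1.20×10^5 s.
Fraction reached: 1 − e^(−t/τ) = 0.23 ⇒ t = −τ ln(1 − 0.23) = τ × 0.261.
t = 31200 s = 8.68 hours.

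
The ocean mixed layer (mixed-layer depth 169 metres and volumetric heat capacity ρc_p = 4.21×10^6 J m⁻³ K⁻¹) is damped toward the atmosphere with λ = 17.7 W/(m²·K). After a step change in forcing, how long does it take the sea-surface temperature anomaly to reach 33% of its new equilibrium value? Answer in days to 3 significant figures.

Areal heat capacity C = ρc_p × D = 4.21×10^6 × 169 = 7.11×10^8 J m⁻² K⁻¹.
τ = C / λ = 7.11×10^8 / 17.7 = 4.02×10^7 s.
Fraction reached: 1 − e^(−t/τ) = 0.33 ⇒ t = −τ ln(1 − 0.33) = τ × 0.400.
t = 1.61×10^7 s = 186 days.

186 days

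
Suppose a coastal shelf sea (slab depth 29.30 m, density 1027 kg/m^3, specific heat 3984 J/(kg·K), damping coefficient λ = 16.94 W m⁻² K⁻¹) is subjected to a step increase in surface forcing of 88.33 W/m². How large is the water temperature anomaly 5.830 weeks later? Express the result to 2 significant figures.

Areal heat capacity C = ρ c_p D = 1027 × 3984 × 29.30 = 1.20×10^8 J/(m²·K).
τ = C / λ = 1.20×10^8 / 16.94 = 7.08×10^6 s.
Equilibrium anomaly ΔT_eq = F / λ = 88.33 / 16.94 = 5.21 K.
t = 5.830 weeks = 3.53×10^6 s, so t/τ = 0.498.
ΔT(t) = ΔT_eq (1 − e^(−t/τ)) = 5.21 × (1 − e^−0.498) = 2.05 K.

2.0 K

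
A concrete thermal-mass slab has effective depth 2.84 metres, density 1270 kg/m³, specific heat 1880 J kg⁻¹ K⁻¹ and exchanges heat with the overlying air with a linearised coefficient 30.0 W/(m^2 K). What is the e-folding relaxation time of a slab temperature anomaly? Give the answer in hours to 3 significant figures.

Areal heat capacity C = ρ c_p D = 1270 × 1880 × 2.84 = 6.78×10^6 J m⁻² K⁻¹.
Relaxation time τ = C / λ = 6.78×10^6 / 30.0 = 2.26×10^5 s.
In hours: 2.26×10^5 s / (3600 s/hour) = 62.8 hours.

62.8 hours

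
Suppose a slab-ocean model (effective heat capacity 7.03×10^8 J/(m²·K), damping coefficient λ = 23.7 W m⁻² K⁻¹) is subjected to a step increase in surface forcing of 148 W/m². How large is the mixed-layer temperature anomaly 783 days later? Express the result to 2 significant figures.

5.6 K

Areal heat capacity C = 7.03×10^8 J/(m²·K) (given).
τ = C / λ = 7.03×10^8 / 23.7 = 2.97×10^7 s.
Equilibrium anomaly ΔT_eq = F / λ = 148 / 23.7 = 6.24 K.
t = 783 days = 6.77×10^7 s, so t/τ = 2.28.
ΔT(t) = ΔT_eq (1 − e^(−t/τ)) = 6.24 × (1 − e^−2.28) = 5.61 K.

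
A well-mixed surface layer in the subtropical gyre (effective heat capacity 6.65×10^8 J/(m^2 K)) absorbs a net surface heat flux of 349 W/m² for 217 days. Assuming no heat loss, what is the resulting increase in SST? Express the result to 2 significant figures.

9.8 K

Areal heat capacity C = 6.65×10^8 J/(m^2 K) (given).
Net heat input Q = F Δt = 349 × (217 days × 86400 s/day) = 6.54×10^9 J/m².
ΔT = Q / C = 6.54×10^9 / 6.65×10^8 = 9.84 K.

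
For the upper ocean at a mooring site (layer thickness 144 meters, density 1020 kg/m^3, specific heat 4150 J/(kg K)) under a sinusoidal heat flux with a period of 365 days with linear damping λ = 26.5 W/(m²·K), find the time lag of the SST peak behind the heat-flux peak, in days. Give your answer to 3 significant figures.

Areal heat capacity C = ρ c_p D = 1020 × 4150 × 144 = 6.10×10^8 J/(m²·K).
ω = 2π / 3.15×10^7 s = 1.99×10^-7 s⁻¹.
Phase lag φ = arctan(Cω/λ) = arctan(121/26.5) = 1.36 rad.
Time lag = φ / ω = 1.36 / 1.99×10^-7 = 6.81×10^6 s = 78.8 days.

78.8 days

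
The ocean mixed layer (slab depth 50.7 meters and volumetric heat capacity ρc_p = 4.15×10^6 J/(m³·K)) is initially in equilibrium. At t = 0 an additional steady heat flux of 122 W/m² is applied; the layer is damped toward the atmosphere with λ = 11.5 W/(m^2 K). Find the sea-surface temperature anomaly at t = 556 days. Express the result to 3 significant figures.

9.84 K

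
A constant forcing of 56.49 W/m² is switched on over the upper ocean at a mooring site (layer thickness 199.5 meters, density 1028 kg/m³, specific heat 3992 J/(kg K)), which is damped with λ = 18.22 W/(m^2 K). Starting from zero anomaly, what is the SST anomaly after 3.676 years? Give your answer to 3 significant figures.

Areal heat capacity C = ρ c_p D = 1028 × 3992 × 199.5 = 8.19×10^8 J/(m^2 K).
τ = C / λ = 8.19×10^8 / 18.22 = 4.49×10^7 s.
Equilibrium anomaly ΔT_eq = F / λ = 56.49 / 18.22 = 3.10 K.
t = 3.676 years = 1.16×10^8 s, so t/τ = 2.58.
ΔT(t) = ΔT_eq (1 − e^(−t/τ)) = 3.10 × (1 − e^−2.58) = 2.87 K.

2.87 K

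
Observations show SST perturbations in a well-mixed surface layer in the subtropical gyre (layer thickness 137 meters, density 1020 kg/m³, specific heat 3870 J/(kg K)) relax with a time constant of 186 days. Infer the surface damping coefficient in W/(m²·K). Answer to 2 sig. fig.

34

Areal heat capacity C = ρ c_p D = 1020 × 3870 × 137 = 5.41×10^8 J m⁻² K⁻¹.
τ = 186 days = 1.61×10^7 s.
λ = C / τ = 5.41×10^8 / 1.61×10^7 = 33.7 W/(m²·K).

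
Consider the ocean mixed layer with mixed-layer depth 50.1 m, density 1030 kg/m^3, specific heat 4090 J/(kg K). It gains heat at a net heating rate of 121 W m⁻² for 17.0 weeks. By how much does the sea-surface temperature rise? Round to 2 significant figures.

5.9 K

Areal heat capacity C = ρ c_p D = 1030 × 4090 × 50.1 = 2.11×10^8 J m⁻² K⁻¹.
Net heat input Q = F Δt = 121 × (17.0 weeks × 6.048×10^5 s/week) = 1.24×10^9 J/m².
ΔT = Q / C = 1.24×10^9 / 2.11×10^8 = 5.89 K.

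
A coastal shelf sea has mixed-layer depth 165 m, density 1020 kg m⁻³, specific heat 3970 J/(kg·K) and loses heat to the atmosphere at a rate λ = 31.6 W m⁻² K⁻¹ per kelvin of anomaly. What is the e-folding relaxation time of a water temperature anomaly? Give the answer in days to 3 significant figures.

Areal heat capacity C = ρ c_p D = 1020 × 3970 × 165 = 6.68×10^8 J m⁻² K⁻¹.
Relaxation time τ = C / λ = 6.68×10^8 / 31.6 = 2.11×10^7 s.
In days: 2.11×10^7 s / (86400 s/day) = 245 days.

245 days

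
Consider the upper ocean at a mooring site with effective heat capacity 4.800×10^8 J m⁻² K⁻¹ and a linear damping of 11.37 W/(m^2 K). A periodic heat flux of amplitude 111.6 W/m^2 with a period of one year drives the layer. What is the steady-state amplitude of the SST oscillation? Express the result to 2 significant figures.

Areal heat capacity C = 4.800×10^8 J m⁻² K⁻¹ (given).
Angular frequency ω = 2π / T = 2π / 3.15×10^7 s = 1.99×10^-7 s⁻¹.
√((Cω)² + λ²) = √((95.6)² + 11.37²) = 96.3 W/(m²·K).
Amplitude A = F₀ / √((Cω)²+λ²) = 111.6 / 96.3 = 1.16 K.

1.2 K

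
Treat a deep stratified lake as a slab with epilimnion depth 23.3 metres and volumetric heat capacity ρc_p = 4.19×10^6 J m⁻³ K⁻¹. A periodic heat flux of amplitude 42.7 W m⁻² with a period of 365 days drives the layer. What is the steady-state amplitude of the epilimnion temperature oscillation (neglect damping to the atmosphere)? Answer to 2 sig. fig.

2.2 K

Areal heat capacity C = ρc_p × D = 4.19×10^6 × 23.3 = 9.76×10^7 J m⁻² K⁻¹.
Angular frequency ω = 2π / T = 2π / 3.15×10^7 s = 1.99×10^-7 s⁻¹.
Cω = 9.76×10^7 × 1.99×10^-7 = 19.5 W/(m²·K).
Amplitude A = F₀ / (Cω) = 42.7 / 19.5 = 2.20 K.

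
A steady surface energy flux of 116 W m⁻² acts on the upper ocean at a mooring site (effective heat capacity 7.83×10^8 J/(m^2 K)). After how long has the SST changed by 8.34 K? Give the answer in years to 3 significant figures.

Areal heat capacity C = 7.83×10^8 J/(m^2 K) (given).
Time required: Δt = C ΔT / F = 7.83×10^8 × 8.34 / 116 = 5.63×10^7 s.
In years: 5.63×10^7 s / (3.156×10^7 s/year) = 1.78 years.

1.78 years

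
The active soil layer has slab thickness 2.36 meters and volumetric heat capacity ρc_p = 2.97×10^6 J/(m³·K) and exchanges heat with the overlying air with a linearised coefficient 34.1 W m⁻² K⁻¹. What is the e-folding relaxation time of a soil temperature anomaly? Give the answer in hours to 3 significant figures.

57.1 hours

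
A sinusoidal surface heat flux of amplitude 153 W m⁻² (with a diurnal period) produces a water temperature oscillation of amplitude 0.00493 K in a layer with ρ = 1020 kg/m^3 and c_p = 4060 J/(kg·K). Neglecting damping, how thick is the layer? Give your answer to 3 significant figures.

103 m

ω = 2π / 86400 s = 7.27×10^-5 s⁻¹.
Required C = F₀ / (A ω) = 153 / (0.00493 × 7.27×10^-5) = 4.27×10^8 J/(m²·K).
D = C / (ρ c_p) = 4.27×10^8 / (1020 × 4060) = 103 m.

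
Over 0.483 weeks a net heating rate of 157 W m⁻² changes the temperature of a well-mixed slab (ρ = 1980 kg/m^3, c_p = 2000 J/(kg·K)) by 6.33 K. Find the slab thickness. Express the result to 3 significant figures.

Heat input Q = F Δt = 157 × 2.92×10^5 s = 4.59×10^7 J/m².
Required areal heat capacity C = Q / ΔT = 7.25×10^6 J/(m²·K).
Depth D = C / (ρ c_p) = 7.25×10^6 / (1980 × 2000) = 1.83 m.

1.83 m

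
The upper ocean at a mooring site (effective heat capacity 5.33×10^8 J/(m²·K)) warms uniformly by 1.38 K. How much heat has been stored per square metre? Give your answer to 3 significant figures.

7.36×10^8

Areal heat capacity C = 5.33×10^8 J/(m²·K) (given).
ΔQ = C ΔT = 5.33×10^8 × 1.38 = 7.36×10^8 J/m².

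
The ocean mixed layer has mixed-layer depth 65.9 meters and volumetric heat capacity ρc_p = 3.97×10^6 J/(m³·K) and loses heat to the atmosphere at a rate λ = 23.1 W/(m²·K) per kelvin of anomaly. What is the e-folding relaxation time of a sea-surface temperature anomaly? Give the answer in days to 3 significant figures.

131 days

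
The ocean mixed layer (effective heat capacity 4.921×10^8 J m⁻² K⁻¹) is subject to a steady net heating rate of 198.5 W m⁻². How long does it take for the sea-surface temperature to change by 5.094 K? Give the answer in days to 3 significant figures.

146 days

Areal heat capacity C = 4.921×10^8 J m⁻² K⁻¹ (given).
Time required: Δt = C ΔT / F = 4.92×10^8 × 5.094 / 198.5 = 1.26×10^7 s.
In days: 1.26×10^7 s / (86400 s/day) = 146 days.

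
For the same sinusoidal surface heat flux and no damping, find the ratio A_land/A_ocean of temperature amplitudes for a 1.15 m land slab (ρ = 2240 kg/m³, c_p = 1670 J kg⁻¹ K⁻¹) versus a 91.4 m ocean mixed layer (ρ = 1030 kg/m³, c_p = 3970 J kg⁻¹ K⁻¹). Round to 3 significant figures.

86.9

C_ocean = 1030 × 3970 × 91.4 = 3.74×10^8 J/(m²·K).
C_land = 2240 × 1670 × 1.15 = 4.30×10^6 J/(m²·K).
Undamped amplitude ∝ 1/C, so A_land/A_ocean = C_ocean/C_land = 86.9.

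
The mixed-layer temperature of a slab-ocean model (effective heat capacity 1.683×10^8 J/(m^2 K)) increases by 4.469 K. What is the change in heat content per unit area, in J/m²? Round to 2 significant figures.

7.5×10^8

Areal heat capacity C = 1.683×10^8 J/(m^2 K) (given).
ΔQ = C ΔT = 1.68×10^8 × 4.469 = 7.52×10^8 J/m².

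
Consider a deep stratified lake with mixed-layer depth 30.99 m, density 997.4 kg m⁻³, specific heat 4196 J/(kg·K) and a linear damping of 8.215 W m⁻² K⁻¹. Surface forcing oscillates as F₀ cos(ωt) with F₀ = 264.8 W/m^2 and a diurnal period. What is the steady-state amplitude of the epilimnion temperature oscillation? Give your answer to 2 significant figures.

Areal heat capacity C = ρ c_p D = 997.4 × 4196 × 30.99 = 1.30×10^8 J/(m²·K).
Angular frequency ω = 2π / T = 2π / 86400 s = 7.27×10^-5 s⁻¹.
√((Cω)² + λ²) = √((9430)² + 8.215²) = 9430 W/(m²·K).
Amplitude A = F₀ / √((Cω)²+λ²) = 264.8 / 9430 = 0.0281 K.

0.028 K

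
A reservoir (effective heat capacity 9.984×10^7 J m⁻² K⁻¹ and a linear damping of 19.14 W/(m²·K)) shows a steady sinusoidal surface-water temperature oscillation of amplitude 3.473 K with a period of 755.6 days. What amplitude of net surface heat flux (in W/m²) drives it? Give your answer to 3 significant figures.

Areal heat capacity C = 9.984×10^7 J m⁻² K⁻¹ (given).
ω = 2π / 6.53×10^7 s = 9.62×10^-8 s⁻¹.
√((Cω)² + λ²) = √((9.61)² + 19.14²) = 21.4 W/(m²·K).
F₀ = A × √((Cω)²+λ²) = 3.473 × 21.4 = 74.4 W/m².

74.4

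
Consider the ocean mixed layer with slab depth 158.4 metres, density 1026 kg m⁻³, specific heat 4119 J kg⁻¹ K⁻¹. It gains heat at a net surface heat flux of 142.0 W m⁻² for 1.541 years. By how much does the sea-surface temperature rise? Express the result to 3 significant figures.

Areal heat capacity C = ρ c_p D = 1026 × 4119 × 158.4 = 6.69×10^8 J/(m²·K).
Net heat input Q = F Δt = 142.0 × (1.541 years × 3.156×10^7 s/year) = 6.91×10^9 J/m².
ΔT = Q / C = 6.91×10^9 / 6.69×10^8 = 10.3 K.

10.3 K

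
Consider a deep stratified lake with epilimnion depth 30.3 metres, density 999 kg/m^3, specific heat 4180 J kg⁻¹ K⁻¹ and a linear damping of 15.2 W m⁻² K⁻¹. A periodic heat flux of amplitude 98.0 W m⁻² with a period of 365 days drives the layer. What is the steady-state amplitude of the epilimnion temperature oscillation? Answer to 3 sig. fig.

3.33 K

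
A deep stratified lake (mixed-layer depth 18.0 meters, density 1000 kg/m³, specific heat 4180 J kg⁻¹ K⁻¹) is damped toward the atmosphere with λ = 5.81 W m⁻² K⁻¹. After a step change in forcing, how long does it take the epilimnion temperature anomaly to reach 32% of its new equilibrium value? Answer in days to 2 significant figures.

Areal heat capacity C = ρ c_p D = 1000 × 4180 × 18.0 = 7.52×10^7 J/(m^2 K).
τ = C / λ = 7.52×10^7 / 5.81 = 1.30×10^7 s.
Fraction reached: 1 − e^(−t/τ) = 0.32 ⇒ t = −τ ln(1 − 0.32) = τ × 0.386.
t = 4.99×10^6 s = 57.8 days.

58 days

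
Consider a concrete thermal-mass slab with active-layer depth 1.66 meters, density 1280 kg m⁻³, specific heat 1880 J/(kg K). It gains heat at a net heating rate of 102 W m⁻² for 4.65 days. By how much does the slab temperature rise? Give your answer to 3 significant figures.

10.3 K

Areal heat capacity C = ρ c_p D = 1280 × 1880 × 1.66 = 3.99×10^6 J m⁻² K⁻¹.
Net heat input Q = F Δt = 102 × (4.65 days × 86400 s/day) = 4.10×10^7 J/m².
ΔT = Q / C = 4.10×10^7 / 3.99×10^6 = 10.3 K.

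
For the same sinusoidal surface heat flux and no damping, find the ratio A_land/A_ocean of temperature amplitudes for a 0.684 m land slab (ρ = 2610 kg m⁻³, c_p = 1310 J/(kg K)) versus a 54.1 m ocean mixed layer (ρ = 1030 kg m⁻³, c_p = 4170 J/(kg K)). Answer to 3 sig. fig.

99.4

C_ocean = 1030 × 4170 × 54.1 = 2.32×10^8 J/(m²·K).
C_land = 2610 × 1310 × 0.684 = 2.34×10^6 J/(m²·K).
Undamped amplitude ∝ 1/C, so A_land/A_ocean = C_ocean/C_land = 99.4.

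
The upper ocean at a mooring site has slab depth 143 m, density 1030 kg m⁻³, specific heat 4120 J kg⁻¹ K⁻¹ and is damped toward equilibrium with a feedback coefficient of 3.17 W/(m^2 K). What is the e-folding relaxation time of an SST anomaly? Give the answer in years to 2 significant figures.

6.1 years

Areal heat capacity C = ρ c_p D = 1030 × 4120 × 143 = 6.07×10^8 J/(m^2 K).
Relaxation time τ = C / λ = 6.07×10^8 / 3.17 = 1.91×10^8 s.
In years: 1.91×10^8 s / (3.156×10^7 s/year) = 6.07 years.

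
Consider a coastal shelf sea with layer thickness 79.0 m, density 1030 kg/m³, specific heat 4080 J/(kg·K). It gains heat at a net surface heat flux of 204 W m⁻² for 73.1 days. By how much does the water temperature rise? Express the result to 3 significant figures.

3.88 K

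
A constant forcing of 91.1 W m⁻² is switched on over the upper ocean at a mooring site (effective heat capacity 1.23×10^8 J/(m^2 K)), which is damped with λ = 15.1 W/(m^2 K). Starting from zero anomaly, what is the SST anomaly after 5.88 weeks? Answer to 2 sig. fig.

Areal heat capacity C = 1.23×10^8 J/(m^2 K) (given).
τ = C / λ = 1.23×10^8 / 15.1 = 8.15×10^6 s.
Equilibrium anomaly ΔT_eq = F / λ = 91.1 / 15.1 = 6.03 K.
t = 5.88 weeks = 3.56×10^6 s, so t/τ = 0.437.
ΔT(t) = ΔT_eq (1 − e^(−t/τ)) = 6.03 × (1 − e^−0.437) = 2.13 K.

2.1 K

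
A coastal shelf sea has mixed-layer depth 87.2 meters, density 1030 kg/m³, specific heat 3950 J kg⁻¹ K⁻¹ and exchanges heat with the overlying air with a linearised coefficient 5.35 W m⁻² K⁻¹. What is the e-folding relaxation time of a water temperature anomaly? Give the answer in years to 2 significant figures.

Areal heat capacity C = ρ c_p D = 1030 × 3950 × 87.2 = 3.55×10^8 J m⁻² K⁻¹.
Relaxation time τ = C / λ = 3.55×10^8 / 5.35 = 6.63×10^7 s.
In years: 6.63×10^7 s / (3.156×10^7 s/year) = 2.10 years.

2.1 years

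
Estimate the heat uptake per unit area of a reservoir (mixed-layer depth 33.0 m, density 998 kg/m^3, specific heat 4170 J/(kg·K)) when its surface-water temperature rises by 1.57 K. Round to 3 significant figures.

2.16×10^8

Areal heat capacity C = ρ c_p D = 998 × 4170 × 33.0 = 1.37×10^8 J m⁻² K⁻¹.
ΔQ = C ΔT = 1.37×10^8 × 1.57 = 2.16×10^8 J/m².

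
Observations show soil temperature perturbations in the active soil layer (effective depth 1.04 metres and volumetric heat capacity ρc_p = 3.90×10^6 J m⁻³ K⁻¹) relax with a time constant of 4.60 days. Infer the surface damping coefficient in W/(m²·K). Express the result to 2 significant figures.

10

Areal heat capacity C = ρc_p × D = 3.90×10^6 × 1.04 = 4.06×10^6 J m⁻² K⁻¹.
τ = 4.60 days = 3.97×10^5 s.
λ = C / τ = 4.06×10^6 / 3.97×10^5 = 10.2 W/(m²·K).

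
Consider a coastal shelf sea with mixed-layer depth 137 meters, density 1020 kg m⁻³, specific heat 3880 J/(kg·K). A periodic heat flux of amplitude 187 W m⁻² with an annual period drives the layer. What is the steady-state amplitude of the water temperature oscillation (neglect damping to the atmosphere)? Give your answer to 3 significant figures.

Areal heat capacity C = ρ c_p D = 1020 × 3880 × 137 = 5.42×10^8 J/(m²·K).
Angular frequency ω = 2π / T = 2π / 3.15×10^7 s = 1.99×10^-7 s⁻¹.
Cω = 5.42×10^8 × 1.99×10^-7 = 108 W/(m²·K).
Amplitude A = F₀ / (Cω) = 187 / 108 = 1.73 K.

1.73 K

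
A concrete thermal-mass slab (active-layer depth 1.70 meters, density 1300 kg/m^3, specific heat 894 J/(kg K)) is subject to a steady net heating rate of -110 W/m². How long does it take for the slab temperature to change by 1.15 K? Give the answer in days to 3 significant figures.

Areal heat capacity C = ρ c_p D = 1300 × 894 × 1.70 = 1.98×10^6 J/(m²·K).
Time required: Δt = C ΔT / F = 1.98×10^6 × -1.15 / -110 = 20700 s.
In days: 20700 s / (86400 s/day) = 0.239 days.

0.239 days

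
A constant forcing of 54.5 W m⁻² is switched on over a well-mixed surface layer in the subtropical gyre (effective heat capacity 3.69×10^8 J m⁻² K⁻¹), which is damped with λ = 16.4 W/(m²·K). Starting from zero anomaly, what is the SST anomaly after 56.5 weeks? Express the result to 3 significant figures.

2.60 K

Areal heat capacity C = 3.69×10^8 J m⁻² K⁻¹ (given).
τ = C / λ = 3.69×10^8 / 16.4 = 2.25×10^7 s.
Equilibrium anomaly ΔT_eq = F / λ = 54.5 / 16.4 = 3.32 K.
t = 56.5 weeks = 3.42×10^7 s, so t/τ = 1.52.
ΔT(t) = ΔT_eq (1 − e^(−t/τ)) = 3.32 × (1 − e^−1.52) = 2.60 K.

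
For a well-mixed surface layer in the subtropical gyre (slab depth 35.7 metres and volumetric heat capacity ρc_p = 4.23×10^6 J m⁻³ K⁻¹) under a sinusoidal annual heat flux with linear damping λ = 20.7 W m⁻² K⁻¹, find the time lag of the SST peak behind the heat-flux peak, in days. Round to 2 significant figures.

Areal heat capacity C = ρc_p × D = 4.23×10^6 × 35.7 = 1.51×10^8 J m⁻² K⁻¹.
ω = 2π / 3.15×10^7 s = 1.99×10^-7 s⁻¹.
Phase lag φ = arctan(Cω/λ) = arctan(30.1/20.7) = 0.968 rad.
Time lag = φ / ω = 0.968 / 1.99×10^-7 = 4.86×10^6 s = 56.2 days.

56 days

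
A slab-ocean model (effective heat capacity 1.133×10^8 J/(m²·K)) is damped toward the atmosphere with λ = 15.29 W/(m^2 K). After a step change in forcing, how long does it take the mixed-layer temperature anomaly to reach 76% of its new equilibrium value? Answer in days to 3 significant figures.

122 days

Areal heat capacity C = 1.133×10^8 J/(m²·K) (given).
τ = C / λ = 1.13×10^8 / 15.29 = 7.41×10^6 s.
Fraction reached: 1 − e^(−t/τ) = 0.76 ⇒ t = −τ ln(1 − 0.76) = τ × 1.43.
t = 1.06×10^7 s = 122 days.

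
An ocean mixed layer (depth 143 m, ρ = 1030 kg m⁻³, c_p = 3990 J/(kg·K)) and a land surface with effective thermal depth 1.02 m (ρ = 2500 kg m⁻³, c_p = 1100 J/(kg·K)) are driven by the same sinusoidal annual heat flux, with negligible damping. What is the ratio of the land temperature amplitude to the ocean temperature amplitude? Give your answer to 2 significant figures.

C_ocean = 1030 × 3990 × 143 = 5.88×10^8 J/(m²·K).
C_land = 2500 × 1100 × 1.02 = 2.80×10^6 J/(m²·K).
Undamped amplitude ∝ 1/C, so A_land/A_ocean = C_ocean/C_land = 210.

210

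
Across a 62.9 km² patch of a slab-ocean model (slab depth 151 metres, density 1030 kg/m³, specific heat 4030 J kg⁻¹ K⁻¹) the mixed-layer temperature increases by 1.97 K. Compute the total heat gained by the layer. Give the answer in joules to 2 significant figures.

Areal heat capacity C = ρ c_p D = 1030 × 4030 × 151 = 6.27×10^8 J m⁻² K⁻¹.
Heat per unit area: q = C ΔT = 6.27×10^8 × 1.97 = 1.23×10^9 J/m².
Total heat: Q = q × A = 1.23×10^9 × (62.9 × 10⁶ m²) = 7.77×10^16 J.

7.8×10^16 J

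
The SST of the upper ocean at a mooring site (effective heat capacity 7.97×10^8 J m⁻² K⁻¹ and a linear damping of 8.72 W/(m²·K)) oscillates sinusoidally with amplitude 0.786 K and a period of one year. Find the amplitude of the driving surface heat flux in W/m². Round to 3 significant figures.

125

Areal heat capacity C = 7.97×10^8 J m⁻² K⁻¹ (given).
ω = 2π / 3.15×10^7 s = 1.99×10^-7 s⁻¹.
√((Cω)² + λ²) = √((159)² + 8.72²) = 159 W/(m²·K).
F₀ = A × √((Cω)²+λ²) = 0.786 × 159 = 125 W/m².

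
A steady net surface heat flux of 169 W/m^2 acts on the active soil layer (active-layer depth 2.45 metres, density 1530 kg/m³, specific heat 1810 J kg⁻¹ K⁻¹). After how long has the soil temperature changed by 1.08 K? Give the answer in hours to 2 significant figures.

12 hours

Areal heat capacity C = ρ c_p D = 1530 × 1810 × 2.45 = 6.78×10^6 J/(m^2 K).
Time required: Δt = C ΔT / F = 6.78×10^6 × 1.08 / 169 = 43400 s.
In hours: 43400 s / (3600 s/hour) = 12.0 hours.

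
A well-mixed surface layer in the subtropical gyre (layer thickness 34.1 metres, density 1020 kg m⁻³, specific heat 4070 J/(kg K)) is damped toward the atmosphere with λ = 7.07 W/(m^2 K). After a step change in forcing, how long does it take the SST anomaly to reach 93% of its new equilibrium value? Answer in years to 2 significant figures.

1.7 years

Areal heat capacity C = ρ c_p D = 1020 × 4070 × 34.1 = 1.42×10^8 J/(m^2 K).
τ = C / λ = 1.42×10^8 / 7.07 = 2.00×10^7 s.
Fraction reached: 1 − e^(−t/τ) = 0.93 ⇒ t = −τ ln(1 − 0.93) = τ × 2.66.
t = 5.32×10^7 s = 1.69 years.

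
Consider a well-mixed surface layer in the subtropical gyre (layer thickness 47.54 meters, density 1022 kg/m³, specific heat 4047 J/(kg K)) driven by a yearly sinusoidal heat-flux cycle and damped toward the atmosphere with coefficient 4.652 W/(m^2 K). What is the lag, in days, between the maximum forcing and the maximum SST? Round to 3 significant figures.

Areal heat capacity C = ρ c_p D = 1022 × 4047 × 47.54 = 1.97×10^8 J/(m²·K).
ω = 2π / 3.15×10^7 s = 1.99×10^-7 s⁻¹.
Phase lag φ = arctan(Cω/λ) = arctan(39.2/4.652) = 1.45 rad.
Time lag = φ / ω = 1.45 / 1.99×10^-7 = 7.29×10^6 s = 84.4 days.

84.4 days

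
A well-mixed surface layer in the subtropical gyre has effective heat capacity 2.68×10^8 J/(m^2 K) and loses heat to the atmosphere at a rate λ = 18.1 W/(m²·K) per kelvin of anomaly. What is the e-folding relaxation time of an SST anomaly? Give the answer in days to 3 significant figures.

171 days

Areal heat capacity C = 2.68×10^8 J/(m^2 K) (given).
Relaxation time τ = C / λ = 2.68×10^8 / 18.1 = 1.48×10^7 s.
In days: 1.48×10^7 s / (86400 s/day) = 171 days.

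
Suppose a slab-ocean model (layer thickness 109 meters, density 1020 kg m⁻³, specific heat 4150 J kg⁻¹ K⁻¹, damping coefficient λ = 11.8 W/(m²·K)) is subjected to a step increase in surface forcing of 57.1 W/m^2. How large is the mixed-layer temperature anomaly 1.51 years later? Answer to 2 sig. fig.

Areal heat capacity C = ρ c_p D = 1020 × 4150 × 109 = 4.61×10^8 J m⁻² K⁻¹.
τ = C / λ = 4.61×10^8 / 11.8 = 3.91×10^7 s.
Equilibrium anomaly ΔT_eq = F / λ = 57.1 / 11.8 = 4.84 K.
t = 1.51 years = 4.77×10^7 s, so t/τ = 1.22.
ΔT(t) = ΔT_eq (1 − e^(−t/τ)) = 4.84 × (1 − e^−1.22) = 3.41 K.

3.4 K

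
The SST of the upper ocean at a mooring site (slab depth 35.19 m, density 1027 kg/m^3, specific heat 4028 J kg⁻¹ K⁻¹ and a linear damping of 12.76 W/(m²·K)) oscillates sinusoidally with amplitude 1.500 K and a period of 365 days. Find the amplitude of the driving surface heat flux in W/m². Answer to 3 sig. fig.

Areal heat capacity C = ρ c_p D = 1027 × 4028 × 35.19 = 1.46×10^8 J/(m^2 K).
ω = 2π / 3.15×10^7 s = 1.99×10^-7 s⁻¹.
√((Cω)² + λ²) = √((29.0)² + 12.76²) = 31.7 W/(m²·K).
F₀ = A × √((Cω)²+λ²) = 1.500 × 31.7 = 47.5 W/m².

47.5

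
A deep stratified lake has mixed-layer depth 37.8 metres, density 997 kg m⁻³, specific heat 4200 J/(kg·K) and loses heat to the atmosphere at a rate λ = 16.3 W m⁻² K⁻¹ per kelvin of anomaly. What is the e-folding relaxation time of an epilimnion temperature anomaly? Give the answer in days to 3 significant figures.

112 days

Areal heat capacity C = ρ c_p D = 997 × 4200 × 37.8 = 1.58×10^8 J/(m^2 K).
Relaxation time τ = C / λ = 1.58×10^8 / 16.3 = 9.71×10^6 s.
In days: 9.71×10^6 s / (86400 s/day) = 112 days.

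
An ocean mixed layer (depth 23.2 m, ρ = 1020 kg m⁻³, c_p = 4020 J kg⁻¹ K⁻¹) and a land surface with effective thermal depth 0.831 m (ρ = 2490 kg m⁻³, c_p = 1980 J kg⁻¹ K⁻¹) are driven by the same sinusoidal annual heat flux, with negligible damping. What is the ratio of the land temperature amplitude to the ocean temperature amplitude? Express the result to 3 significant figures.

23.2

C_ocean = 1020 × 4020 × 23.2 = 9.51×10^7 J/(m²·K).
C_land = 2490 × 1980 × 0.831 = 4.10×10^6 J/(m²·K).
Undamped amplitude ∝ 1/C, so A_land/A_ocean = C_ocean/C_land = 23.2.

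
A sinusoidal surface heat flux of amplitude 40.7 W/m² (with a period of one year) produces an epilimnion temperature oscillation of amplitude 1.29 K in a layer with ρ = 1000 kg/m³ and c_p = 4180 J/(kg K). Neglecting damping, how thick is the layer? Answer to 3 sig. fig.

ω = 2π / 3.15×10^7 s = 1.99×10^-7 s⁻¹.
Required C = F₀ / (A ω) = 40.7 / (1.29 × 1.99×10^-7) = 1.58×10^8 J/(m²·K).
D = C / (ρ c_p) = 1.58×10^8 / (1000 × 4180) = 37.9 m.

37.9 m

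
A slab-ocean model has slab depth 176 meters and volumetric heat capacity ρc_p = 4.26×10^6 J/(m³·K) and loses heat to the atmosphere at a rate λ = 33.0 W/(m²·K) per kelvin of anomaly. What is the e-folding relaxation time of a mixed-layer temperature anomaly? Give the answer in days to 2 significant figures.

Areal heat capacity C = ρc_p × D = 4.26×10^6 × 176 = 7.50×10^8 J m⁻² K⁻¹.
Relaxation time τ = C / λ = 7.50×10^8 / 33.0 = 2.27×10^7 s.
In days: 2.27×10^7 s / (86400 s/day) = 263 days.

260 days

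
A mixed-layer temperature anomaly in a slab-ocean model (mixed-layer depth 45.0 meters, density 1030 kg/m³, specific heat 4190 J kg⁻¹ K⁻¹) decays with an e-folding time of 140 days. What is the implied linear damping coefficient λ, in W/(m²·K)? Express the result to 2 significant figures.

Areal heat capacity C = ρ c_p D = 1030 × 4190 × 45.0 = 1.94×10^8 J/(m²·K).
τ = 140 days = 1.21×10^7 s.
λ = C / τ = 1.94×10^8 / 1.21×10^7 = 16.1 W/(m²·K).

16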